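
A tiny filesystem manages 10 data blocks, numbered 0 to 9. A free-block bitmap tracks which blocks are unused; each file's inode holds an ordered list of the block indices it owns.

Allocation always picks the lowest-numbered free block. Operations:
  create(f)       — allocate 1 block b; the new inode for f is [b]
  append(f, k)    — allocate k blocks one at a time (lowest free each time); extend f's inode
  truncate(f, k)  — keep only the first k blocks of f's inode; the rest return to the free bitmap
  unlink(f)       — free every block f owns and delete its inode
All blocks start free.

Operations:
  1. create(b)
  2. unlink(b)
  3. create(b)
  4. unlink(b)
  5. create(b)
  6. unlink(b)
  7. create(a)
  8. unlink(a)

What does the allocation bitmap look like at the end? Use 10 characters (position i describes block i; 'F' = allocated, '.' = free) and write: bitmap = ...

after create(b) → b:[0]  free=[F.........]
after unlink(b) →   free=[..........]
after create(b) → b:[0]  free=[F.........]
after unlink(b) →   free=[..........]
after create(b) → b:[0]  free=[F.........]
after unlink(b) →   free=[..........]
after create(a) → a:[0]  free=[F.........]
after unlink(a) →   free=[..........]

bitmap = ..........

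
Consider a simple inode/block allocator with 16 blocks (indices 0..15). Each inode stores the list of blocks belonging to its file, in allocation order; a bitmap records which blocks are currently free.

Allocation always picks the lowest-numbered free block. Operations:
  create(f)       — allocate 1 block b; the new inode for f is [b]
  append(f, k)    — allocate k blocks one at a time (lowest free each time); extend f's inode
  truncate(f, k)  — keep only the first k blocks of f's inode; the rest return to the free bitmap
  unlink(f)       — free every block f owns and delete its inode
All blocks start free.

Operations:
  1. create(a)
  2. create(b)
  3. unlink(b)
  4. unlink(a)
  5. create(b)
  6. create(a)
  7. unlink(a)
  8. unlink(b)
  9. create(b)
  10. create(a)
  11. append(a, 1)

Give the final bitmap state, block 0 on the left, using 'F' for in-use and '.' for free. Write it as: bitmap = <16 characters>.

bitmap = FFF.............

create(a): bitmap=F............... | a=[0]
create(b): bitmap=FF.............. | a=[0] b=[1]
unlink(b): bitmap=F............... | a=[0]
unlink(a): bitmap=................ | 
create(b): bitmap=F............... | b=[0]
create(a): bitmap=FF.............. | a=[1] b=[0]
unlink(a): bitmap=F............... | b=[0]
unlink(b): bitmap=................ | 
create(b): bitmap=F............... | b=[0]
create(a): bitmap=FF.............. | a=[1] b=[0]
append(a, 1): bitmap=FFF............. | a=[1, 2] b=[0]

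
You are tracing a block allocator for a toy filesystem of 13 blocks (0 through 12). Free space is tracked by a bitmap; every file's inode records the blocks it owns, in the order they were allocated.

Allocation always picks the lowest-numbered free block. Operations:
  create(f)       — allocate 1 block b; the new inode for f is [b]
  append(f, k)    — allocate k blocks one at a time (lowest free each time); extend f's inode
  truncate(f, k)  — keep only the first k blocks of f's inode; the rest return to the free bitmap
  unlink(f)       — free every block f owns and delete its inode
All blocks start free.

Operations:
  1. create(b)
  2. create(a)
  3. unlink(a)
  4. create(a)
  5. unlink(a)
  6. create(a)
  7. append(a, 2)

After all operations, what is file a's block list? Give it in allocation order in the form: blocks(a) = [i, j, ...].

blocks(a) = [1, 2, 3]

create(b): bitmap=F............ | b=[0]
create(a): bitmap=FF........... | a=[1] b=[0]
unlink(a): bitmap=F............ | b=[0]
create(a): bitmap=FF........... | a=[1] b=[0]
unlink(a): bitmap=F............ | b=[0]
create(a): bitmap=FF........... | a=[1] b=[0]
append(a, 2): bitmap=FFFF......... | a=[1, 2, 3] b=[0]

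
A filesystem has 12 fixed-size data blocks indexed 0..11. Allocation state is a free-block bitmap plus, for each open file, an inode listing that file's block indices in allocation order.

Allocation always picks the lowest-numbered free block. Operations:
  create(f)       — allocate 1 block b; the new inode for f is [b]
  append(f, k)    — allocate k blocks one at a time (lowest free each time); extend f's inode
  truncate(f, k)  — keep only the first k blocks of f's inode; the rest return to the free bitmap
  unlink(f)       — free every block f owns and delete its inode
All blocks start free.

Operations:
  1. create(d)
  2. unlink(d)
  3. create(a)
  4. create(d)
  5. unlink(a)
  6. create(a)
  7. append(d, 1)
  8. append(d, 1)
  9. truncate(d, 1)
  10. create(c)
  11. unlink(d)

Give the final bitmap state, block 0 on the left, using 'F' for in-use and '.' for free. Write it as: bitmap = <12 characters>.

after create(d) → d:[0]  free=[F...........]
after unlink(d) →   free=[............]
after create(a) → a:[0]  free=[F...........]
after create(d) → a:[0], d:[1]  free=[FF..........]
after unlink(a) → d:[1]  free=[.F..........]
after create(a) → a:[0], d:[1]  free=[FF..........]
after append(d, 1) → a:[0], d:[1, 2]  free=[FFF.........]
after append(d, 1) → a:[0], d:[1, 2, 3]  free=[FFFF........]
after truncate(d, 1) → a:[0], d:[1]  free=[FF..........]
after create(c) → a:[0], c:[2], d:[1]  free=[FFF.........]
after unlink(d) → a:[0], c:[2]  free=[F.F.........]

bitmap = F.F.........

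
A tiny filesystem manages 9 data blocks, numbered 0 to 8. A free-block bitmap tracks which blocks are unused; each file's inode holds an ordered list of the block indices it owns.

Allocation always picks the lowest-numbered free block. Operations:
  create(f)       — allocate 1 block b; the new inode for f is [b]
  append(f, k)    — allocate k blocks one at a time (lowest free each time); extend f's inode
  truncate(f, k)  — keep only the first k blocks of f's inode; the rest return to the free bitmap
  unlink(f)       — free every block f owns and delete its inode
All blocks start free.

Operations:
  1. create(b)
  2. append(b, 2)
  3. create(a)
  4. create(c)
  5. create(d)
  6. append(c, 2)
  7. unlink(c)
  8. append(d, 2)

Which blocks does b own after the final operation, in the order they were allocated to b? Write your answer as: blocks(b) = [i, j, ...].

  1. create(b)  ⇒  F........  {b→[0]}
  2. append(b, 2)  ⇒  FFF......  {b→[0, 1, 2]}
  3. create(a)  ⇒  FFFF.....  {a→[3]; b→[0, 1, 2]}
  4. create(c)  ⇒  FFFFF....  {a→[3]; b→[0, 1, 2]; c→[4]}
  5. create(d)  ⇒  FFFFFF...  {a→[3]; b→[0, 1, 2]; c→[4]; d→[5]}
  6. append(c, 2)  ⇒  FFFFFFFF.  {a→[3]; b→[0, 1, 2]; c→[4, 6, 7]; d→[5]}
  7. unlink(c)  ⇒  FFFF.F...  {a→[3]; b→[0, 1, 2]; d→[5]}
  8. append(d, 2)  ⇒  FFFFFFF..  {a→[3]; b→[0, 1, 2]; d→[5, 4, 6]}

blocks(b) = [0, 1, 2]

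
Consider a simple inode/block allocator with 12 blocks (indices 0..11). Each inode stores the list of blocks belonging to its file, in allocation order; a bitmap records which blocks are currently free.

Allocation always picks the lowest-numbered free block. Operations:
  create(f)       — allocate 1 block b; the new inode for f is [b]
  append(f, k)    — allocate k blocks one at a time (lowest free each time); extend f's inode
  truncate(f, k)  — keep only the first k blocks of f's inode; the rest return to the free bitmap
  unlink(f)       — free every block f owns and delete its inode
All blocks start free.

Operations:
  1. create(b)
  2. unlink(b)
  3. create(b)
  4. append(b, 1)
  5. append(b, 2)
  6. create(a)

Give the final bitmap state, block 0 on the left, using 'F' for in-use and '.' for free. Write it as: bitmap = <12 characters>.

  1. create(b)  ⇒  F...........  {b→[0]}
  2. unlink(b)  ⇒  ............  {}
  3. create(b)  ⇒  F...........  {b→[0]}
  4. append(b, 1)  ⇒  FF..........  {b→[0, 1]}
  5. append(b, 2)  ⇒  FFFF........  {b→[0, 1, 2, 3]}
  6. create(a)  ⇒  FFFFF.......  {a→[4]; b→[0, 1, 2, 3]}

bitmap = FFFFF.......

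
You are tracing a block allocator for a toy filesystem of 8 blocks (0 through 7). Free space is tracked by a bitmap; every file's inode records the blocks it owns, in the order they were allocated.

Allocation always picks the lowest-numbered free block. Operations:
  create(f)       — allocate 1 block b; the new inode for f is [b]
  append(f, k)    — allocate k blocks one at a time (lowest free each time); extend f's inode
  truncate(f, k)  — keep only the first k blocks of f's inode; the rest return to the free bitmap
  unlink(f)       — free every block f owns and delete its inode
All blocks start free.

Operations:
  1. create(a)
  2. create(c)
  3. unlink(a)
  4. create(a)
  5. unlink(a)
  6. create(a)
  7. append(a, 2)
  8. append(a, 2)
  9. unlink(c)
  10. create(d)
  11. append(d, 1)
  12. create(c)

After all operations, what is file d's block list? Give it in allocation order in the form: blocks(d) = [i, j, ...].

  1. create(a)  ⇒  F.......  {a→[0]}
  2. create(c)  ⇒  FF......  {a→[0]; c→[1]}
  3. unlink(a)  ⇒  .F......  {c→[1]}
  4. create(a)  ⇒  FF......  {a→[0]; c→[1]}
  5. unlink(a)  ⇒  .F......  {c→[1]}
  6. create(a)  ⇒  FF......  {a→[0]; c→[1]}
  7. append(a, 2)  ⇒  FFFF....  {a→[0, 2, 3]; c→[1]}
  8. append(a, 2)  ⇒  FFFFFF..  {a→[0, 2, 3, 4, 5]; c→[1]}
  9. unlink(c)  ⇒  F.FFFF..  {a→[0, 2, 3, 4, 5]}
  10. create(d)  ⇒  FFFFFF..  {a→[0, 2, 3, 4, 5]; d→[1]}
  11. append(d, 1)  ⇒  FFFFFFF.  {a→[0, 2, 3, 4, 5]; d→[1, 6]}
  12. create(c)  ⇒  FFFFFFFF  {a→[0, 2, 3, 4, 5]; c→[7]; d→[1, 6]}

blocks(d) = [1, 6]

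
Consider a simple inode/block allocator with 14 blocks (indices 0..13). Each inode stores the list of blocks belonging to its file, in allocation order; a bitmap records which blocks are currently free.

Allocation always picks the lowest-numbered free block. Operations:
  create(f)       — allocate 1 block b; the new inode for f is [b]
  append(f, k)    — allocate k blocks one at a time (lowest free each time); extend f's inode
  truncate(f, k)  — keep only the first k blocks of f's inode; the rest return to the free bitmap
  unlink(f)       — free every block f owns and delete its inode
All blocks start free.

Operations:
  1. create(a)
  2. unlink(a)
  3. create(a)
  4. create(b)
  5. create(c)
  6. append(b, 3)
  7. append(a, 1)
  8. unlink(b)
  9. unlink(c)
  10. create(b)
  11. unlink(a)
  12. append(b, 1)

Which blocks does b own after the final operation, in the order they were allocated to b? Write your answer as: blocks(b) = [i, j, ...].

after create(a) → a:[0]  free=[F.............]
after unlink(a) →   free=[..............]
after create(a) → a:[0]  free=[F.............]
after create(b) → a:[0], b:[1]  free=[FF............]
after create(c) → a:[0], b:[1], c:[2]  free=[FFF...........]
after append(b, 3) → a:[0], b:[1, 3, 4, 5], c:[2]  free=[FFFFFF........]
after append(a, 1) → a:[0, 6], b:[1, 3, 4, 5], c:[2]  free=[FFFFFFF.......]
after unlink(b) → a:[0, 6], c:[2]  free=[F.F...F.......]
after unlink(c) → a:[0, 6]  free=[F.....F.......]
after create(b) → a:[0, 6], b:[1]  free=[FF....F.......]
after unlink(a) → b:[1]  free=[.F............]
after append(b, 1) → b:[1, 0]  free=[FF............]

blocks(b) = [1, 0]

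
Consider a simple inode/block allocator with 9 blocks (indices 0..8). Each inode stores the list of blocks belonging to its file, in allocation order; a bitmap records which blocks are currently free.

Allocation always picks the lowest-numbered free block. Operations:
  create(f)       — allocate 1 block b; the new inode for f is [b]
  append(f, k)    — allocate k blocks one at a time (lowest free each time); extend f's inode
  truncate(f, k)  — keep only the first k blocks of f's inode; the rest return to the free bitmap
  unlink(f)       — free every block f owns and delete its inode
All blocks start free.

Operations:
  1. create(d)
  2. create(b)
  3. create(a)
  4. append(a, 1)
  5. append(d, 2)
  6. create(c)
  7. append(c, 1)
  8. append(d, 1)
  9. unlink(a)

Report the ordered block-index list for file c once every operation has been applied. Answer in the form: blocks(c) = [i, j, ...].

after create(d) → d:[0]  free=[F........]
after create(b) → b:[1], d:[0]  free=[FF.......]
after create(a) → a:[2], b:[1], d:[0]  free=[FFF......]
after append(a, 1) → a:[2, 3], b:[1], d:[0]  free=[FFFF.....]
after append(d, 2) → a:[2, 3], b:[1], d:[0, 4, 5]  free=[FFFFFF...]
after create(c) → a:[2, 3], b:[1], c:[6], d:[0, 4, 5]  free=[FFFFFFF..]
after append(c, 1) → a:[2, 3], b:[1], c:[6, 7], d:[0, 4, 5]  free=[FFFFFFFF.]
after append(d, 1) → a:[2, 3], b:[1], c:[6, 7], d:[0, 4, 5, 8]  free=[FFFFFFFFF]
after unlink(a) → b:[1], c:[6, 7], d:[0, 4, 5, 8]  free=[FF..FFFFF]

blocks(c) = [6, 7]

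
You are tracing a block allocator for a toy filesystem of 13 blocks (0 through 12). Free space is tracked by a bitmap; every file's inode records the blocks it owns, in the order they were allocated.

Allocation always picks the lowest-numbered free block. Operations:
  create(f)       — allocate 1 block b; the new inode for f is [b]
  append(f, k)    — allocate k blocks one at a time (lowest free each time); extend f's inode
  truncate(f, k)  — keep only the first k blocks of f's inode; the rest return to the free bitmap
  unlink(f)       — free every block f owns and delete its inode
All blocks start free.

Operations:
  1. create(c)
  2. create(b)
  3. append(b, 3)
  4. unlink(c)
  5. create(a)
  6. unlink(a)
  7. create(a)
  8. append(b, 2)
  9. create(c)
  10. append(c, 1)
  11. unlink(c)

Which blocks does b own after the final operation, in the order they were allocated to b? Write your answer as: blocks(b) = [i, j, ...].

blocks(b) = [1, 2, 3, 4, 5, 6]

  1. create(c)  ⇒  F............  {c→[0]}
  2. create(b)  ⇒  FF...........  {b→[1]; c→[0]}
  3. append(b, 3)  ⇒  FFFFF........  {b→[1, 2, 3, 4]; c→[0]}
  4. unlink(c)  ⇒  .FFFF........  {b→[1, 2, 3, 4]}
  5. create(a)  ⇒  FFFFF........  {a→[0]; b→[1, 2, 3, 4]}
  6. unlink(a)  ⇒  .FFFF........  {b→[1, 2, 3, 4]}
  7. create(a)  ⇒  FFFFF........  {a→[0]; b→[1, 2, 3, 4]}
  8. append(b, 2)  ⇒  FFFFFFF......  {a→[0]; b→[1, 2, 3, 4, 5, 6]}
  9. create(c)  ⇒  FFFFFFFF.....  {a→[0]; b→[1, 2, 3, 4, 5, 6]; c→[7]}
  10. append(c, 1)  ⇒  FFFFFFFFF....  {a→[0]; b→[1, 2, 3, 4, 5, 6]; c→[7, 8]}
  11. unlink(c)  ⇒  FFFFFFF......  {a→[0]; b→[1, 2, 3, 4, 5, 6]}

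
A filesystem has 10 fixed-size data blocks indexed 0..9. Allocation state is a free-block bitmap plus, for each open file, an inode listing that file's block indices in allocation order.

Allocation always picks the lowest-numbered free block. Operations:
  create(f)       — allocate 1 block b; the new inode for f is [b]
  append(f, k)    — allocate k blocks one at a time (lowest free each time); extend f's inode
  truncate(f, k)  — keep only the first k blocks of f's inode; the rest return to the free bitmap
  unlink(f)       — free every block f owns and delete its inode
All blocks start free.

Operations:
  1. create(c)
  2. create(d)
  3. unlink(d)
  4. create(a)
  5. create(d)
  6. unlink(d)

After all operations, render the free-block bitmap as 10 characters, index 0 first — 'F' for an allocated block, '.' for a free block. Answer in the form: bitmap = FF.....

after create(c) → c:[0]  free=[F.........]
after create(d) → c:[0], d:[1]  free=[FF........]
after unlink(d) → c:[0]  free=[F.........]
after create(a) → a:[1], c:[0]  free=[FF........]
after create(d) → a:[1], c:[0], d:[2]  free=[FFF.......]
after unlink(d) → a:[1], c:[0]  free=[FF........]

bitmap = FF........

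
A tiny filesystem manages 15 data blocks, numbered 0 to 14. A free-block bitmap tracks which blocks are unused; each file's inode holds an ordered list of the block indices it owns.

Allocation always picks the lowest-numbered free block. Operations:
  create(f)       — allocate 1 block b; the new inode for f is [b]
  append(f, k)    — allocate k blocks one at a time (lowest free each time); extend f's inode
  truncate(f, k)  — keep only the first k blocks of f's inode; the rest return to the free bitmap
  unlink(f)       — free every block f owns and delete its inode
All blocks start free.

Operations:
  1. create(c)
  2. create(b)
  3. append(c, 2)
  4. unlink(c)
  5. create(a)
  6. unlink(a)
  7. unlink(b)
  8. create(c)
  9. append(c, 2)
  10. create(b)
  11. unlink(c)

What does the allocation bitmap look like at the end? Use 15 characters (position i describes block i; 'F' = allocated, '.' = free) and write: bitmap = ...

after create(c) → c:[0]  free=[F..............]
after create(b) → b:[1], c:[0]  free=[FF.............]
after append(c, 2) → b:[1], c:[0, 2, 3]  free=[FFFF...........]
after unlink(c) → b:[1]  free=[.F.............]
after create(a) → a:[0], b:[1]  free=[FF.............]
after unlink(a) → b:[1]  free=[.F.............]
after unlink(b) →   free=[...............]
after create(c) → c:[0]  free=[F..............]
after append(c, 2) → c:[0, 1, 2]  free=[FFF............]
after create(b) → b:[3], c:[0, 1, 2]  free=[FFFF...........]
after unlink(c) → b:[3]  free=[...F...........]

bitmap = ...F...........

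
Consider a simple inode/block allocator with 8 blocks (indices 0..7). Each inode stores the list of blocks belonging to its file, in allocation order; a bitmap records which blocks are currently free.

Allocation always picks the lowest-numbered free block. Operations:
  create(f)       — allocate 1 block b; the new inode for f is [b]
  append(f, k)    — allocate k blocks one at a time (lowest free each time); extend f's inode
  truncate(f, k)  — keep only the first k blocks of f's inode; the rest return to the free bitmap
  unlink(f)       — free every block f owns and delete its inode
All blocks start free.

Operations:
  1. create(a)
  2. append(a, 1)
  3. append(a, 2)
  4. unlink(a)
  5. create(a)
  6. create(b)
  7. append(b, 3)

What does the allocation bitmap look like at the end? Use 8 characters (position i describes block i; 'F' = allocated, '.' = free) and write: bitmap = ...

bitmap = FFFFF...

after create(a) → a:[0]  free=[F.......]
after append(a, 1) → a:[0, 1]  free=[FF......]
after append(a, 2) → a:[0, 1, 2, 3]  free=[FFFF....]
after unlink(a) →   free=[........]
after create(a) → a:[0]  free=[F.......]
after create(b) → a:[0], b:[1]  free=[FF......]
after append(b, 3) → a:[0], b:[1, 2, 3, 4]  free=[FFFFF...]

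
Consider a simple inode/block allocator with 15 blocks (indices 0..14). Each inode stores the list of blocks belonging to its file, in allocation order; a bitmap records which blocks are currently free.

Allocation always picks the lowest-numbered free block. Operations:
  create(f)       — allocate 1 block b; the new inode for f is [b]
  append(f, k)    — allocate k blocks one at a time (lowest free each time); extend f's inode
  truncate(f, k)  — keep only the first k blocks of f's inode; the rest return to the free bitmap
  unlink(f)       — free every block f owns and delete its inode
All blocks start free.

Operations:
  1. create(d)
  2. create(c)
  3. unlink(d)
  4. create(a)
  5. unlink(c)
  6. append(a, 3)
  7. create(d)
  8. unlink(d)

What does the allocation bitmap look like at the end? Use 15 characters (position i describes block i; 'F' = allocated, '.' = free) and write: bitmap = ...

  1. create(d)  ⇒  F..............  {d→[0]}
  2. create(c)  ⇒  FF.............  {c→[1]; d→[0]}
  3. unlink(d)  ⇒  .F.............  {c→[1]}
  4. create(a)  ⇒  FF.............  {a→[0]; c→[1]}
  5. unlink(c)  ⇒  F..............  {a→[0]}
  6. append(a, 3)  ⇒  FFFF...........  {a→[0, 1, 2, 3]}
  7. create(d)  ⇒  FFFFF..........  {a→[0, 1, 2, 3]; d→[4]}
  8. unlink(d)  ⇒  FFFF...........  {a→[0, 1, 2, 3]}

bitmap = FFFF...........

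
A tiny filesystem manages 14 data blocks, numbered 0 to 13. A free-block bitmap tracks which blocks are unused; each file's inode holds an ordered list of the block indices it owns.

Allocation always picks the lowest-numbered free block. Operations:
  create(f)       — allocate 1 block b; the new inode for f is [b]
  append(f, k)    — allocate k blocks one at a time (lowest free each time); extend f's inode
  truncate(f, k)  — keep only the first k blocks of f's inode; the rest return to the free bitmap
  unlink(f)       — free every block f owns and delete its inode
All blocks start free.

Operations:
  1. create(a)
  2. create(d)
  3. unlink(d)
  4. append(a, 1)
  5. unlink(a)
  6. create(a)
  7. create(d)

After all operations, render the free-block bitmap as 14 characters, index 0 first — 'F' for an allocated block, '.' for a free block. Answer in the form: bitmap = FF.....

after create(a) → a:[0]  free=[F.............]
after create(d) → a:[0], d:[1]  free=[FF............]
after unlink(d) → a:[0]  free=[F.............]
after append(a, 1) → a:[0, 1]  free=[FF............]
after unlink(a) →   free=[..............]
after create(a) → a:[0]  free=[F.............]
after create(d) → a:[0], d:[1]  free=[FF............]

bitmap = FF............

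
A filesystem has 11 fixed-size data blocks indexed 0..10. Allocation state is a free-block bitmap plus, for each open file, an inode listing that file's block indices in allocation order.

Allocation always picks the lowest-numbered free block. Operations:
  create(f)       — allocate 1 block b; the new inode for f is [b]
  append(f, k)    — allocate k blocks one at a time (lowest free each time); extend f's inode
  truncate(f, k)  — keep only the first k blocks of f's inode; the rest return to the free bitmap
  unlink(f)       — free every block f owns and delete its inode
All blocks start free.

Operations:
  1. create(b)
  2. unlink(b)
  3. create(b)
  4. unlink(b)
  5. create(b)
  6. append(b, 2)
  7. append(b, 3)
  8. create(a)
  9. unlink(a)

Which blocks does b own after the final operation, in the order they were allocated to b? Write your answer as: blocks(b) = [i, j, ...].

  1. create(b)  ⇒  F..........  {b→[0]}
  2. unlink(b)  ⇒  ...........  {}
  3. create(b)  ⇒  F..........  {b→[0]}
  4. unlink(b)  ⇒  ...........  {}
  5. create(b)  ⇒  F..........  {b→[0]}
  6. append(b, 2)  ⇒  FFF........  {b→[0, 1, 2]}
  7. append(b, 3)  ⇒  FFFFFF.....  {b→[0, 1, 2, 3, 4, 5]}
  8. create(a)  ⇒  FFFFFFF....  {a→[6]; b→[0, 1, 2, 3, 4, 5]}
  9. unlink(a)  ⇒  FFFFFF.....  {b→[0, 1, 2, 3, 4, 5]}

blocks(b) = [0, 1, 2, 3, 4, 5]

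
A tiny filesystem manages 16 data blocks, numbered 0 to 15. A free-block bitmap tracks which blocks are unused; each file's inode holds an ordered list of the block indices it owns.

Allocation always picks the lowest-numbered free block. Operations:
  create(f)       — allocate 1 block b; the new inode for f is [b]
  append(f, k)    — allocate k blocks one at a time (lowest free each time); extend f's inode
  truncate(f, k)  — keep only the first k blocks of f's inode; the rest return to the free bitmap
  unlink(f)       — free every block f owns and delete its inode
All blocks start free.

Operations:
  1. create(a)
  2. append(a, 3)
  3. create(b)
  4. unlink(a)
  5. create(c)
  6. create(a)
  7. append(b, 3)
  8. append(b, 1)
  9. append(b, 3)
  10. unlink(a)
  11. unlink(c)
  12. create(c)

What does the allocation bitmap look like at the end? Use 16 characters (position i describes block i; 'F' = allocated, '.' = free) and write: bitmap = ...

bitmap = F.FFFFFFFF......

create(a): bitmap=F............... | a=[0]
append(a, 3): bitmap=FFFF............ | a=[0, 1, 2, 3]
create(b): bitmap=FFFFF........... | a=[0, 1, 2, 3] b=[4]
unlink(a): bitmap=....F........... | b=[4]
create(c): bitmap=F...F........... | b=[4] c=[0]
create(a): bitmap=FF..F........... | a=[1] b=[4] c=[0]
append(b, 3): bitmap=FFFFFF.......... | a=[1] b=[4, 2, 3, 5] c=[0]
append(b, 1): bitmap=FFFFFFF......... | a=[1] b=[4, 2, 3, 5, 6] c=[0]
append(b, 3): bitmap=FFFFFFFFFF...... | a=[1] b=[4, 2, 3, 5, 6, 7, 8, 9] c=[0]
unlink(a): bitmap=F.FFFFFFFF...... | b=[4, 2, 3, 5, 6, 7, 8, 9] c=[0]
unlink(c): bitmap=..FFFFFFFF...... | b=[4, 2, 3, 5, 6, 7, 8, 9]
create(c): bitmap=F.FFFFFFFF...... | b=[4, 2, 3, 5, 6, 7, 8, 9] c=[0]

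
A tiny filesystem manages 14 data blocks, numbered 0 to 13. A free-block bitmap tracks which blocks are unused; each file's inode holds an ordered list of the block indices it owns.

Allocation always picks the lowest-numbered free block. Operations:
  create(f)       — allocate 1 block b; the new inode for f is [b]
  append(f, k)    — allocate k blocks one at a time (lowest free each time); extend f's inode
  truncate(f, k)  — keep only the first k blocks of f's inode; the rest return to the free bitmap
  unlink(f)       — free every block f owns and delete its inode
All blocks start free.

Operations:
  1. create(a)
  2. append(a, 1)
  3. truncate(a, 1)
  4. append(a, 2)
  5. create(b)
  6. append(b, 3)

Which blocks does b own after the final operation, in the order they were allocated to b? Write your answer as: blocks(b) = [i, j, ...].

blocks(b) = [3, 4, 5, 6]

after create(a) → a:[0]  free=[F.............]
after append(a, 1) → a:[0, 1]  free=[FF............]
after truncate(a, 1) → a:[0]  free=[F.............]
after append(a, 2) → a:[0, 1, 2]  free=[FFF...........]
after create(b) → a:[0, 1, 2], b:[3]  free=[FFFF..........]
after append(b, 3) → a:[0, 1, 2], b:[3, 4, 5, 6]  free=[FFFFFFF.......]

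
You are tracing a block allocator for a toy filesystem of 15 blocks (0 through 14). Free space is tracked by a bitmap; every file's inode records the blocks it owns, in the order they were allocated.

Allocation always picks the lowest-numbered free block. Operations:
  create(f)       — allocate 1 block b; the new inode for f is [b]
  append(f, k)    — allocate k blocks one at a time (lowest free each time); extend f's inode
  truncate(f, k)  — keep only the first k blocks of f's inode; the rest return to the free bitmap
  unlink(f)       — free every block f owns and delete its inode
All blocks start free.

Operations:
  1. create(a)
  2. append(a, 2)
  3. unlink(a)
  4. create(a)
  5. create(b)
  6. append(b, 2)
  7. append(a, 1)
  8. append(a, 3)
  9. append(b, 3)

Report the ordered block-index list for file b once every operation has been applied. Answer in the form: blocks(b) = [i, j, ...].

blocks(b) = [1, 2, 3, 8, 9, 10]

after create(a) → a:[0]  free=[F..............]
after append(a, 2) → a:[0, 1, 2]  free=[FFF............]
after unlink(a) →   free=[...............]
after create(a) → a:[0]  free=[F..............]
after create(b) → a:[0], b:[1]  free=[FF.............]
after append(b, 2) → a:[0], b:[1, 2, 3]  free=[FFFF...........]
after append(a, 1) → a:[0, 4], b:[1, 2, 3]  free=[FFFFF..........]
after append(a, 3) → a:[0, 4, 5, 6, 7], b:[1, 2, 3]  free=[FFFFFFFF.......]
after append(b, 3) → a:[0, 4, 5, 6, 7], b:[1, 2, 3, 8, 9, 10]  free=[FFFFFFFFFFF....]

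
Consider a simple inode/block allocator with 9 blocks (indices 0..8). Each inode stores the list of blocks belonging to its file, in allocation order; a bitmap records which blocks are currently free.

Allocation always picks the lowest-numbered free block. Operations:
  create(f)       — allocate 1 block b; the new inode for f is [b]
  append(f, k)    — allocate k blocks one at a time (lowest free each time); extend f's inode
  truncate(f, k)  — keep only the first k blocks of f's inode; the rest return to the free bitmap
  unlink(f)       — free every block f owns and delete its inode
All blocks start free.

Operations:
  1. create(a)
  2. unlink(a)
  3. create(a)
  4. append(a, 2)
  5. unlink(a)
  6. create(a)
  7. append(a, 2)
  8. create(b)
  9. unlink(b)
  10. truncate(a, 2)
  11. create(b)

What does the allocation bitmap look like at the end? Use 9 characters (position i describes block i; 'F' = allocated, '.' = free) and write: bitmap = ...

after create(a) → a:[0]  free=[F........]
after unlink(a) →   free=[.........]
after create(a) → a:[0]  free=[F........]
after append(a, 2) → a:[0, 1, 2]  free=[FFF......]
after unlink(a) →   free=[.........]
after create(a) → a:[0]  free=[F........]
after append(a, 2) → a:[0, 1, 2]  free=[FFF......]
after create(b) → a:[0, 1, 2], b:[3]  free=[FFFF.....]
after unlink(b) → a:[0, 1, 2]  free=[FFF......]
after truncate(a, 2) → a:[0, 1]  free=[FF.......]
after create(b) → a:[0, 1], b:[2]  free=[FFF......]

bitmap = FFF......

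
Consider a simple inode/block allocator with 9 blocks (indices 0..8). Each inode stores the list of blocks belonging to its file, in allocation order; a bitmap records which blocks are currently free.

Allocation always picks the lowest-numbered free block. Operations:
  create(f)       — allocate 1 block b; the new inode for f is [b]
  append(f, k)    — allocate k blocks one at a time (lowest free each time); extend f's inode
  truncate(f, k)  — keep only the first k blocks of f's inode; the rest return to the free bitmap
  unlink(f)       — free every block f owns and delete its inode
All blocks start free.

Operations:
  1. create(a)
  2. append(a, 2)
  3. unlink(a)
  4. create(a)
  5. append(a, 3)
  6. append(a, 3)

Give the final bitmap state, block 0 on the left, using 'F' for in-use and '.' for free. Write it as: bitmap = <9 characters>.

bitmap = FFFFFFF..

create(a): bitmap=F........ | a=[0]
append(a, 2): bitmap=FFF...... | a=[0, 1, 2]
unlink(a): bitmap=......... | 
create(a): bitmap=F........ | a=[0]
append(a, 3): bitmap=FFFF..... | a=[0, 1, 2, 3]
append(a, 3): bitmap=FFFFFFF.. | a=[0, 1, 2, 3, 4, 5, 6]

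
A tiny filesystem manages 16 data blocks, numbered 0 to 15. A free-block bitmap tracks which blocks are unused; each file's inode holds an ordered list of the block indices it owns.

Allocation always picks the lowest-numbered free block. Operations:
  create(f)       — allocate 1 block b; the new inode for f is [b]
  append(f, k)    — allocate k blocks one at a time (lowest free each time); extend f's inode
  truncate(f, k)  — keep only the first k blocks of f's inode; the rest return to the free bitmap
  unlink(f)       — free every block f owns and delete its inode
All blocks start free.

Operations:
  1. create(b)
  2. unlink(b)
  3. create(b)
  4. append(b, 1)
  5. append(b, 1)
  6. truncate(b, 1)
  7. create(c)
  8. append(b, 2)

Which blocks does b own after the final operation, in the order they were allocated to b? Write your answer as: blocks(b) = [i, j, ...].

blocks(b) = [0, 2, 3]

create(b): bitmap=F............... | b=[0]
unlink(b): bitmap=................ | 
create(b): bitmap=F............... | b=[0]
append(b, 1): bitmap=FF.............. | b=[0, 1]
append(b, 1): bitmap=FFF............. | b=[0, 1, 2]
truncate(b, 1): bitmap=F............... | b=[0]
create(c): bitmap=FF.............. | b=[0] c=[1]
append(b, 2): bitmap=FFFF............ | b=[0, 2, 3] c=[1]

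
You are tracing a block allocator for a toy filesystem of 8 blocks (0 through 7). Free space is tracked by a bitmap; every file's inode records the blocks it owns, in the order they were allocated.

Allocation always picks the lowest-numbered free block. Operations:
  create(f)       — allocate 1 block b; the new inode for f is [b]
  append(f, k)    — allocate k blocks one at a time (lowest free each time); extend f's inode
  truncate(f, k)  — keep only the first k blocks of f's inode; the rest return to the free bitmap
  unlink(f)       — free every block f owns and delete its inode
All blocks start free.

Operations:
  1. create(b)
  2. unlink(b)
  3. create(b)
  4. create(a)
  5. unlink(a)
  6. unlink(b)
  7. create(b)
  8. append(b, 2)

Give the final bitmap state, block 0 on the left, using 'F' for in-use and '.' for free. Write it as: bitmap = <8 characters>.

bitmap = FFF.....

create(b): bitmap=F....... | b=[0]
unlink(b): bitmap=........ | 
create(b): bitmap=F....... | b=[0]
create(a): bitmap=FF...... | a=[1] b=[0]
unlink(a): bitmap=F....... | b=[0]
unlink(b): bitmap=........ | 
create(b): bitmap=F....... | b=[0]
append(b, 2): bitmap=FFF..... | b=[0, 1, 2]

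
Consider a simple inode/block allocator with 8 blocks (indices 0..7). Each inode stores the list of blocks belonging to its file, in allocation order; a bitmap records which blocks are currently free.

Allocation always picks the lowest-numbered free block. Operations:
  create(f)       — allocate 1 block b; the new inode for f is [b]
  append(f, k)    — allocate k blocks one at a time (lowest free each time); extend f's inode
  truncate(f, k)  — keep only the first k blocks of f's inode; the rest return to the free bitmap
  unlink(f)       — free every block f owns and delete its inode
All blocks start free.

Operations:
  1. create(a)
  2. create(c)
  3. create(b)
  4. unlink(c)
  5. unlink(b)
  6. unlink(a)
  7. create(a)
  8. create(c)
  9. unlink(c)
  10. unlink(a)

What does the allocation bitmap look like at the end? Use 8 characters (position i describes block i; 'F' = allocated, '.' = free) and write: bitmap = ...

create(a): bitmap=F....... | a=[0]
create(c): bitmap=FF...... | a=[0] c=[1]
create(b): bitmap=FFF..... | a=[0] b=[2] c=[1]
unlink(c): bitmap=F.F..... | a=[0] b=[2]
unlink(b): bitmap=F....... | a=[0]
unlink(a): bitmap=........ | 
create(a): bitmap=F....... | a=[0]
create(c): bitmap=FF...... | a=[0] c=[1]
unlink(c): bitmap=F....... | a=[0]
unlink(a): bitmap=........ | 

bitmap = ........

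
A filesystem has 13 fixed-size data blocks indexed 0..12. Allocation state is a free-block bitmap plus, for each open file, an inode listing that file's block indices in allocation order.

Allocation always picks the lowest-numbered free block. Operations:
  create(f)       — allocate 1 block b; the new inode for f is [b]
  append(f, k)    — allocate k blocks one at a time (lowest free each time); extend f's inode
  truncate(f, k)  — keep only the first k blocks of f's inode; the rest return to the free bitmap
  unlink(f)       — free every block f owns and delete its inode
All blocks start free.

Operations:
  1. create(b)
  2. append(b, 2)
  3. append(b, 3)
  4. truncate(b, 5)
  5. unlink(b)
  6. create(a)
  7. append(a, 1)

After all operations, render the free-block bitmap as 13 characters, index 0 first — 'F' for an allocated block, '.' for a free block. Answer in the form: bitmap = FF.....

create(b): bitmap=F............ | b=[0]
append(b, 2): bitmap=FFF.......... | b=[0, 1, 2]
append(b, 3): bitmap=FFFFFF....... | b=[0, 1, 2, 3, 4, 5]
truncate(b, 5): bitmap=FFFFF........ | b=[0, 1, 2, 3, 4]
unlink(b): bitmap=............. | 
create(a): bitmap=F............ | a=[0]
append(a, 1): bitmap=FF........... | a=[0, 1]

bitmap = FF...........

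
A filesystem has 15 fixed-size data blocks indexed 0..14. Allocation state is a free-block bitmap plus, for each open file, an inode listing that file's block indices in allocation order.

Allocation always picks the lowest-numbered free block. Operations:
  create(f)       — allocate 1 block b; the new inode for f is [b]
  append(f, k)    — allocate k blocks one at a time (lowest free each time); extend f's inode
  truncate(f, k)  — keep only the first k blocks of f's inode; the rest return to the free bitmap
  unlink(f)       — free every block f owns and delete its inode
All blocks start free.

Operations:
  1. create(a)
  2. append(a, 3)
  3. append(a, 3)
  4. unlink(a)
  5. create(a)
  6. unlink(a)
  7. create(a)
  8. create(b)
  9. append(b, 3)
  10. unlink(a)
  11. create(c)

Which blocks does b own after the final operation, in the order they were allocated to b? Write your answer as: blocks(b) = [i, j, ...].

  1. create(a)  ⇒  F..............  {a→[0]}
  2. append(a, 3)  ⇒  FFFF...........  {a→[0, 1, 2, 3]}
  3. append(a, 3)  ⇒  FFFFFFF........  {a→[0, 1, 2, 3, 4, 5, 6]}
  4. unlink(a)  ⇒  ...............  {}
  5. create(a)  ⇒  F..............  {a→[0]}
  6. unlink(a)  ⇒  ...............  {}
  7. create(a)  ⇒  F..............  {a→[0]}
  8. create(b)  ⇒  FF.............  {a→[0]; b→[1]}
  9. append(b, 3)  ⇒  FFFFF..........  {a→[0]; b→[1, 2, 3, 4]}
  10. unlink(a)  ⇒  .FFFF..........  {b→[1, 2, 3, 4]}
  11. create(c)  ⇒  FFFFF..........  {b→[1, 2, 3, 4]; c→[0]}

blocks(b) = [1, 2, 3, 4]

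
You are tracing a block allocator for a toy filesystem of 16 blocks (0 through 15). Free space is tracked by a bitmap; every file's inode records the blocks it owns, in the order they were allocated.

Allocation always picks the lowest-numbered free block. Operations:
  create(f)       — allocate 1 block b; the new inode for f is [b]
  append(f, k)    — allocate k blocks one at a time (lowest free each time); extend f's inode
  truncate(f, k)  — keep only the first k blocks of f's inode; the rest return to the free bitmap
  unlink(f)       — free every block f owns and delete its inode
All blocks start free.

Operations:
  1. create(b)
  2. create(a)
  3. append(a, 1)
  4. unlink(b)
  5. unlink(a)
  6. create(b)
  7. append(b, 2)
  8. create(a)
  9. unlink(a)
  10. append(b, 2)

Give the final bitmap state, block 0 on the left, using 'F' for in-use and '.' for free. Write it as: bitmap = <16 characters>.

bitmap = FFFFF...........

  1. create(b)  ⇒  F...............  {b→[0]}
  2. create(a)  ⇒  FF..............  {a→[1]; b→[0]}
  3. append(a, 1)  ⇒  FFF.............  {a→[1, 2]; b→[0]}
  4. unlink(b)  ⇒  .FF.............  {a→[1, 2]}
  5. unlink(a)  ⇒  ................  {}
  6. create(b)  ⇒  F...............  {b→[0]}
  7. append(b, 2)  ⇒  FFF.............  {b→[0, 1, 2]}
  8. create(a)  ⇒  FFFF............  {a→[3]; b→[0, 1, 2]}
  9. unlink(a)  ⇒  FFF.............  {b→[0, 1, 2]}
  10. append(b, 2)  ⇒  FFFFF...........  {b→[0, 1, 2, 3, 4]}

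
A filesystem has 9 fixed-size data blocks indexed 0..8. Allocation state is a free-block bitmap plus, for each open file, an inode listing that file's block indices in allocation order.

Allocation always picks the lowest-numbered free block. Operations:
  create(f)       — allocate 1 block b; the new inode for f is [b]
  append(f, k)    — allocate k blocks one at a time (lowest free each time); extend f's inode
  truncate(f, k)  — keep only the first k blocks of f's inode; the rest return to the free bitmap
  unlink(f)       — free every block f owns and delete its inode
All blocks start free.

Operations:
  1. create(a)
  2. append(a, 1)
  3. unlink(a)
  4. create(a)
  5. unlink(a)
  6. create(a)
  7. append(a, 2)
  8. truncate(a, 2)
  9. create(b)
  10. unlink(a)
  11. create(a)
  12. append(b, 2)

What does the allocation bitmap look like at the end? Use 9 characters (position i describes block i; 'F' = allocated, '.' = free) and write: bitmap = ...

[1] create(a) — a=0 (map F........)
[2] append(a, 1) — a=0,1 (map FF.......)
[3] unlink(a) —  (map .........)
[4] create(a) — a=0 (map F........)
[5] unlink(a) —  (map .........)
[6] create(a) — a=0 (map F........)
[7] append(a, 2) — a=0,1,2 (map FFF......)
[8] truncate(a, 2) — a=0,1 (map FF.......)
[9] create(b) — a=0,1 b=2 (map FFF......)
[10] unlink(a) — b=2 (map ..F......)
[11] create(a) — a=0 b=2 (map F.F......)
[12] append(b, 2) — a=0 b=2,1,3 (map FFFF.....)

bitmap = FFFF.....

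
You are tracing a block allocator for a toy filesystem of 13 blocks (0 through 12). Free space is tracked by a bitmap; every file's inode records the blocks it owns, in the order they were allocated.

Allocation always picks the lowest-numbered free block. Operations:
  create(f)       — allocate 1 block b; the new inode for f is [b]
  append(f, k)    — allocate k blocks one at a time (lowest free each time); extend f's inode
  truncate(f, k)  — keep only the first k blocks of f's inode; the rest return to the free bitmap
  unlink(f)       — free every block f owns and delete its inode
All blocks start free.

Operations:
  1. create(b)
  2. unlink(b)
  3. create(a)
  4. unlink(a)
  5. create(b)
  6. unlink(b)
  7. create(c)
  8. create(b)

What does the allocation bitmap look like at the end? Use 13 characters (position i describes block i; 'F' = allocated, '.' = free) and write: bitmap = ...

create(b): bitmap=F............ | b=[0]
unlink(b): bitmap=............. | 
create(a): bitmap=F............ | a=[0]
unlink(a): bitmap=............. | 
create(b): bitmap=F............ | b=[0]
unlink(b): bitmap=............. | 
create(c): bitmap=F............ | c=[0]
create(b): bitmap=FF........... | b=[1] c=[0]

bitmap = FF...........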